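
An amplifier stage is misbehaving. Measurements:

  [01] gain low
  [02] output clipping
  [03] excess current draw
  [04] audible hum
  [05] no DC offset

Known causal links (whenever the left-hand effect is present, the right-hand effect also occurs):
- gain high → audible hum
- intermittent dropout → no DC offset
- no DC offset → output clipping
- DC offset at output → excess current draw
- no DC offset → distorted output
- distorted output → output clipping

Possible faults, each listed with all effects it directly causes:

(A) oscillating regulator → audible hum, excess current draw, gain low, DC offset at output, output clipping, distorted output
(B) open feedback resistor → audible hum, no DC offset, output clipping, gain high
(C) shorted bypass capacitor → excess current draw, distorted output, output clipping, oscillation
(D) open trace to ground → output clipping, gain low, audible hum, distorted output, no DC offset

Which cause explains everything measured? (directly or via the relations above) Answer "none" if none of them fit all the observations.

Testing each hypothesis:
(A) oscillating regulator — fails on no DC offset (predicts DC offset at output, not no DC offset)
(B) open feedback resistor — gain low -; output clipping +; excess current draw -; audible hum +; no DC offset +
(C) shorted bypass capacitor — does not account for gain low, audible hum, no DC offset
(D) open trace to ground — gain low +; output clipping +; excess current draw -; audible hum +; no DC offset +
Every candidate fails on at least one observation.

none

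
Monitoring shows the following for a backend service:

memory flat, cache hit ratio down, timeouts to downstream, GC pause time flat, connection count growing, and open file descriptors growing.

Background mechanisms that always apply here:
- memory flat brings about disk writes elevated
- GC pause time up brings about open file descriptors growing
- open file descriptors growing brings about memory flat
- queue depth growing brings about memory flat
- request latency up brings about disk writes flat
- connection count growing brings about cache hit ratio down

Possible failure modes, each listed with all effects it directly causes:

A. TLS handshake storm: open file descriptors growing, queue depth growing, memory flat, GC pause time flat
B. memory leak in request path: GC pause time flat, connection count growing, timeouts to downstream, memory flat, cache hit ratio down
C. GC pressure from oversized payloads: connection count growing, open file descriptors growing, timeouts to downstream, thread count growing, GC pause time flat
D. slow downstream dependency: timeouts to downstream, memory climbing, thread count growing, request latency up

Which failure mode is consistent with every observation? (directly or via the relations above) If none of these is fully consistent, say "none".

Testing each hypothesis:
(A) TLS handshake storm — memory flat ✓; cache hit ratio down ✗; timeouts to downstream ✗; GC pause time flat ✓; connection count growing ✗; open file descriptors growing ✓
(B) memory leak in request path — does not account for open file descriptors growing
(C) GC pressure from oversized payloads — memory flat ✓ (by open file descriptors growing → memory flat); cache hit ratio down ✓ (by connection count growing → cache hit ratio down); timeouts to downstream ✓; GC pause time flat ✓; connection count growing ✓; open file descriptors growing ✓
(D) slow downstream dependency — fails on memory flat, cache hit ratio down, GC pause time flat, connection count growing, open file descriptors growing (predicts memory climbing, not memory flat)
Only (C) is consistent with every observation.

C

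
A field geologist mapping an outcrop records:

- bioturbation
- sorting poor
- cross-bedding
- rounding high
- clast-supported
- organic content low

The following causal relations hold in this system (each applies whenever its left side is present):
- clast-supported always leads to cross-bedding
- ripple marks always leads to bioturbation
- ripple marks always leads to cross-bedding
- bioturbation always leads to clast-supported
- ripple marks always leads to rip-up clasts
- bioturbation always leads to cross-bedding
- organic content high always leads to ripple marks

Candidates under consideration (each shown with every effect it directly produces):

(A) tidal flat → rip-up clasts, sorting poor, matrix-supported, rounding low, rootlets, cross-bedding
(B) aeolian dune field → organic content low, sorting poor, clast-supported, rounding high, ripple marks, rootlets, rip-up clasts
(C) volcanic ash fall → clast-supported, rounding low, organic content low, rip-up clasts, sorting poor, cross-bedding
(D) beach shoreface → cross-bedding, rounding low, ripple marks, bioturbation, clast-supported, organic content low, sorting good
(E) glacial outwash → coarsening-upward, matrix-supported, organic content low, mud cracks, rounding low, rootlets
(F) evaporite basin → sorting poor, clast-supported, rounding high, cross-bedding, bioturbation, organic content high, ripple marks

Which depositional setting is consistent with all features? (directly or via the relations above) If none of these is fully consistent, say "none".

Testing each hypothesis:
(A) tidal flat — bioturbation NO; sorting poor yes; cross-bedding yes; rounding high NO; clast-supported NO; organic content low NO
(B) aeolian dune field — bioturbation yes (by ripple marks → bioturbation); sorting poor yes; cross-bedding yes (by ripple marks → cross-bedding); rounding high yes; clast-supported yes; organic content low yes
(C) volcanic ash fall — bioturbation NO; sorting poor yes; cross-bedding yes; rounding high NO; clast-supported yes; organic content low yes
(D) beach shoreface — fails on sorting poor, rounding high (predicts sorting good, not sorting poor; predicts rounding low, not rounding high)
(E) glacial outwash — fails on bioturbation, sorting poor, cross-bedding, rounding high, clast-supported (predicts rounding low, not rounding high; predicts matrix-supported, not clast-supported)
(F) evaporite basin — fails on organic content low (predicts organic content high, not organic content low)
(B) is the only candidate with no mismatches.

B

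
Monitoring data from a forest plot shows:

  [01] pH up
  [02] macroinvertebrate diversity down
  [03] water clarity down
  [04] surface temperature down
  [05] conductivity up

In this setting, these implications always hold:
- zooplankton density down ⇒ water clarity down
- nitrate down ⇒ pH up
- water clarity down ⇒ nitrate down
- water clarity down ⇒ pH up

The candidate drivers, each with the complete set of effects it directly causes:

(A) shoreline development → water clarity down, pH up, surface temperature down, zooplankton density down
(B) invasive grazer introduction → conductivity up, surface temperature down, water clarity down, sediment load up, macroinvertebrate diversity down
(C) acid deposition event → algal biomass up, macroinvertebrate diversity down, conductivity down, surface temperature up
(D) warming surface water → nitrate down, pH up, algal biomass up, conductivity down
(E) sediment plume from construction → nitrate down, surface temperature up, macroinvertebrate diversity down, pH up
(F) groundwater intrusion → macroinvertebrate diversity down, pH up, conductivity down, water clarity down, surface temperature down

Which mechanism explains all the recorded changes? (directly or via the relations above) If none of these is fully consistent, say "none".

B

Testing each hypothesis:
(A) shoreline development — does not account for macroinvertebrate diversity down, conductivity up
(B) invasive grazer introduction — pH up yes (by water clarity down → pH up); macroinvertebrate diversity down yes; water clarity down yes; surface temperature down yes; conductivity up yes
(C) acid deposition event — pH up NO; macroinvertebrate diversity down yes; water clarity down NO; surface temperature down NO; conductivity up NO
(D) warming surface water — fails on macroinvertebrate diversity down, water clarity down, surface temperature down, conductivity up (predicts conductivity down, not conductivity up)
(E) sediment plume from construction — pH up yes; macroinvertebrate diversity down yes; water clarity down NO; surface temperature down NO; conductivity up NO
(F) groundwater intrusion — pH up yes; macroinvertebrate diversity down yes; water clarity down yes; surface temperature down yes; conductivity up NO
(B) is the only candidate with no mismatches.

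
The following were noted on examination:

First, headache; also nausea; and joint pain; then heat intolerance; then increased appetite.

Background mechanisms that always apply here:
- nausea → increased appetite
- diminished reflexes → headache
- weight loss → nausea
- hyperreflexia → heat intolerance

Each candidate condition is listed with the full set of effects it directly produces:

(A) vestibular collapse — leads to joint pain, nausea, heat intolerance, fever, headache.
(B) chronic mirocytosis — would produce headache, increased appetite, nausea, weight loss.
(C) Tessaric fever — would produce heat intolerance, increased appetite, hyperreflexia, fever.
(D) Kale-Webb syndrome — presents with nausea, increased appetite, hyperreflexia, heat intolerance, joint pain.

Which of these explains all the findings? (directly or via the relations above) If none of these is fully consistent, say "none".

A

Checking each candidate against the observations:
(A) vestibular collapse — headache ✓; nausea ✓; joint pain ✓; heat intolerance ✓; increased appetite ✓ (through nausea → increased appetite)
(B) chronic mirocytosis — headache ✓; nausea ✓; joint pain ✗; heat intolerance ✗; increased appetite ✓
(C) Tessaric fever — does not account for headache, nausea, joint pain
(D) Kale-Webb syndrome — does not account for headache
(A) alone accounts for all the evidence.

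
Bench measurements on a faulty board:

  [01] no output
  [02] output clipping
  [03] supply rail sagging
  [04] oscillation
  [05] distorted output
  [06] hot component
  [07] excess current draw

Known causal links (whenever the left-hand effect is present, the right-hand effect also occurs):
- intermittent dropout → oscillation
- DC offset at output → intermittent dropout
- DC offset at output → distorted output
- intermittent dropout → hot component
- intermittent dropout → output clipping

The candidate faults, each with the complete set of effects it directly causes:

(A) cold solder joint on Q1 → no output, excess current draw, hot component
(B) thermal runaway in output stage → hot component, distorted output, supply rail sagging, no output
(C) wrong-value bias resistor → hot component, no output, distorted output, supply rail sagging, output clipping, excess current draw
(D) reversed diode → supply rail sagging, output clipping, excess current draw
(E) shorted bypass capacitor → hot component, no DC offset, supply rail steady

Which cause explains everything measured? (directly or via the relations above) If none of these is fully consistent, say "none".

none

For each candidate, compare predicted effects to what was observed:
(A) cold solder joint on Q1 — does not account for output clipping, supply rail sagging, oscillation, distorted output
(B) thermal runaway in output stage — no output ✓; output clipping ✗; supply rail sagging ✓; oscillation ✗; distorted output ✓; hot component ✓; excess current draw ✗
(C) wrong-value bias resistor — does not account for oscillation
(D) reversed diode — does not account for no output, oscillation, distorted output, hot component
(E) shorted bypass capacitor — fails on no output, output clipping, supply rail sagging, oscillation, distorted output, excess current draw (predicts supply rail steady, not supply rail sagging)
Every candidate fails on at least one observation.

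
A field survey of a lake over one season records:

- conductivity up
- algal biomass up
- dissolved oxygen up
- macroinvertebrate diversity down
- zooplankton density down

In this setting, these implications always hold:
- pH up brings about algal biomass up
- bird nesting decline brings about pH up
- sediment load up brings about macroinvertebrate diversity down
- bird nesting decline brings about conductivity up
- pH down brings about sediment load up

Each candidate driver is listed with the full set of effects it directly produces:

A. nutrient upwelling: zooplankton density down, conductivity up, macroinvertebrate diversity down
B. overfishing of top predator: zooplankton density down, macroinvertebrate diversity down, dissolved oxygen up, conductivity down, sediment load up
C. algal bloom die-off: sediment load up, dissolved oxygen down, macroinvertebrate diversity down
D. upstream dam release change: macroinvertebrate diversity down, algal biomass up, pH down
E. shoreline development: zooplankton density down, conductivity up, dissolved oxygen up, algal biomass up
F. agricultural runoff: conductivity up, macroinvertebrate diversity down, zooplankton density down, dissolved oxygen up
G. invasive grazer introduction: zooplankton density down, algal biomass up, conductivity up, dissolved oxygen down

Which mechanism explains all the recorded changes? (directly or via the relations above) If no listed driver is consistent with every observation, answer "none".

For each candidate, compare predicted effects to what was observed:
(A) nutrient upwelling — conductivity up ✓; algal biomass up ✗; dissolved oxygen up ✗; macroinvertebrate diversity down ✓; zooplankton density down ✓
(B) overfishing of top predator — conductivity up ✗; algal biomass up ✗; dissolved oxygen up ✓; macroinvertebrate diversity down ✓; zooplankton density down ✓
(C) algal bloom die-off — conductivity up ✗; algal biomass up ✗; dissolved oxygen up ✗; macroinvertebrate diversity down ✓; zooplankton density down ✗
(D) upstream dam release change — does not account for conductivity up, dissolved oxygen up, zooplankton density down
(E) shoreline development — conductivity up ✓; algal biomass up ✓; dissolved oxygen up ✓; macroinvertebrate diversity down ✗; zooplankton density down ✓
(F) agricultural runoff — does not account for algal biomass up
(G) invasive grazer introduction — conductivity up ✓; algal biomass up ✓; dissolved oxygen up ✗; macroinvertebrate diversity down ✗; zooplankton density down ✓
None of the listed candidates fits everything.

none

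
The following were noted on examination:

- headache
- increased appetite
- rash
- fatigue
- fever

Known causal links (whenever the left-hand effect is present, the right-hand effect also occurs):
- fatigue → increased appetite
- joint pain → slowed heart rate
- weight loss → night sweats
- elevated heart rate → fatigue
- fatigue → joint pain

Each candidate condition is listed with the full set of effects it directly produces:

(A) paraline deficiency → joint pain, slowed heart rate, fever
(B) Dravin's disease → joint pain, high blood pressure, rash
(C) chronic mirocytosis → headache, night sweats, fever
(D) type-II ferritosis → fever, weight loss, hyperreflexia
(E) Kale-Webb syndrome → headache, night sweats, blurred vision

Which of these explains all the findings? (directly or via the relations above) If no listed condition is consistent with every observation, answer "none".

For each candidate, compare predicted effects to what was observed:
(A) paraline deficiency — headache miss; increased appetite miss; rash miss; fatigue miss; fever match
(B) Dravin's disease — does not account for headache, increased appetite, fatigue, fever
(C) chronic mirocytosis — headache match; increased appetite miss; rash miss; fatigue miss; fever match
(D) type-II ferritosis — headache miss; increased appetite miss; rash miss; fatigue miss; fever match
(E) Kale-Webb syndrome — headache match; increased appetite miss; rash miss; fatigue miss; fever miss
Every candidate fails on at least one observation.

none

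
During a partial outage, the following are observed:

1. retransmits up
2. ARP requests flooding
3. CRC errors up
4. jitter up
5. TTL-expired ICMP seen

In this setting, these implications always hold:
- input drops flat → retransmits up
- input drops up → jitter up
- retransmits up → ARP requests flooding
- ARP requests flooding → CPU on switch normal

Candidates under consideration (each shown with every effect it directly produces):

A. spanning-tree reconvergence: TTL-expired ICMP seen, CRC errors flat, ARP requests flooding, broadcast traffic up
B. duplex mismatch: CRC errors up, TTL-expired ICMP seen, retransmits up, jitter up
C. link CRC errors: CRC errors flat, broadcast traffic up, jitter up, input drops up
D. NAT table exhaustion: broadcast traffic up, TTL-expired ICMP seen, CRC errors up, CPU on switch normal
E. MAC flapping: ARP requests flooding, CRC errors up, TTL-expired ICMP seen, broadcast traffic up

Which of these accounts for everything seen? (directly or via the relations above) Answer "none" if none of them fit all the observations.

B

Per-candidate check:
(A) spanning-tree reconvergence — retransmits up -; ARP requests flooding +; CRC errors up -; jitter up -; TTL-expired ICMP seen +
(B) duplex mismatch — accounts for every observation (ARP requests flooding through retransmits up → ARP requests flooding)
(C) link CRC errors — retransmits up -; ARP requests flooding -; CRC errors up -; jitter up +; TTL-expired ICMP seen -
(D) NAT table exhaustion — does not account for retransmits up, ARP requests flooding, jitter up
(E) MAC flapping — does not account for retransmits up, jitter up
(B) is the only candidate with no mismatches.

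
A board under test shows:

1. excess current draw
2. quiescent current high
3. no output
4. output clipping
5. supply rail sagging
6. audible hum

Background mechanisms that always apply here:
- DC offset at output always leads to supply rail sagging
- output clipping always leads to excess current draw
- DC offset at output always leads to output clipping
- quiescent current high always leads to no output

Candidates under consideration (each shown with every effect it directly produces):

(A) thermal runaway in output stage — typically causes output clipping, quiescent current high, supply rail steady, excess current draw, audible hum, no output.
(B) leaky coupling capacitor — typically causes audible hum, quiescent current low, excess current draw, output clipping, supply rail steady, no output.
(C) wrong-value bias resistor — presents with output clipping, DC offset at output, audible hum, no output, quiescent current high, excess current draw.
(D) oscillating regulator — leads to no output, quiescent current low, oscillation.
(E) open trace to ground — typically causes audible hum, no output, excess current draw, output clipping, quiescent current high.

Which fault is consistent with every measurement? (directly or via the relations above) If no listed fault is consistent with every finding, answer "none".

Testing each hypothesis:
(A) thermal runaway in output stage — fails on supply rail sagging (predicts supply rail steady, not supply rail sagging)
(B) leaky coupling capacitor — fails on quiescent current high, supply rail sagging (predicts quiescent current low, not quiescent current high; predicts supply rail steady, not supply rail sagging)
(C) wrong-value bias resistor — excess current draw ✓; quiescent current high ✓; no output ✓; output clipping ✓; supply rail sagging ✓ (via DC offset at output → supply rail sagging); audible hum ✓
(D) oscillating regulator — excess current draw ✗; quiescent current high ✗; no output ✓; output clipping ✗; supply rail sagging ✗; audible hum ✗
(E) open trace to ground — excess current draw ✓; quiescent current high ✓; no output ✓; output clipping ✓; supply rail sagging ✗; audible hum ✓
Only (C) is consistent with every observation.

C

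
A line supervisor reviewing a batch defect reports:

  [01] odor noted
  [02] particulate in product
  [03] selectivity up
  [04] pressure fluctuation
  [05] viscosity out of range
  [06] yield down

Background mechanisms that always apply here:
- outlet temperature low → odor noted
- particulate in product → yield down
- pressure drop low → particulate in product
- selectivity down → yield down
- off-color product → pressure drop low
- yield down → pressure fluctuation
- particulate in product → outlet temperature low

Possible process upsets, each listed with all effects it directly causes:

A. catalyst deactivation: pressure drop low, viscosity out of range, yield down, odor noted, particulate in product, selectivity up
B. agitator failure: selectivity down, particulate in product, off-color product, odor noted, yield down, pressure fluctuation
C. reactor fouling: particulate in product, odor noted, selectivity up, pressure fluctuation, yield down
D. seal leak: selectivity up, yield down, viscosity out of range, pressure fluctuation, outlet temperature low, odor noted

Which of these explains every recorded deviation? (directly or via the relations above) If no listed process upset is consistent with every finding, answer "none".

Checking each candidate against the observations:
(A) catalyst deactivation — accounts for every observation (pressure fluctuation by yield down → pressure fluctuation)
(B) agitator failure — odor noted yes; particulate in product yes; selectivity up NO; pressure fluctuation yes; viscosity out of range NO; yield down yes
(C) reactor fouling — odor noted yes; particulate in product yes; selectivity up yes; pressure fluctuation yes; viscosity out of range NO; yield down yes
(D) seal leak — does not account for particulate in product
(A) alone accounts for all the evidence.

A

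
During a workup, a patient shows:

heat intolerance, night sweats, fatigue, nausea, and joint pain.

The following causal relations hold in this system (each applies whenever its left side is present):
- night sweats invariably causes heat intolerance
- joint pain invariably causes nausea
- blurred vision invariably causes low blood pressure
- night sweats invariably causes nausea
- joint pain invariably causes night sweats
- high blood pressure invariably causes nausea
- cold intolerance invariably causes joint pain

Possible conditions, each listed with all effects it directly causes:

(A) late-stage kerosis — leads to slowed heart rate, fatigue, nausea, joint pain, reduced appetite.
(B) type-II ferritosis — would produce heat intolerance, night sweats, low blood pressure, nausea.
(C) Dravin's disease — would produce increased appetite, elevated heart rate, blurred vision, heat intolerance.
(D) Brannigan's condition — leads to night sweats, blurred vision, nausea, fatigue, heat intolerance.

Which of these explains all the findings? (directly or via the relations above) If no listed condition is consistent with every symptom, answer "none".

A

For each candidate, compare predicted effects to what was observed:
(A) late-stage kerosis — heat intolerance match (by joint pain → night sweats → heat intolerance); night sweats match (by joint pain → night sweats); fatigue match; nausea match; joint pain match
(B) type-II ferritosis — heat intolerance match; night sweats match; fatigue miss; nausea match; joint pain miss
(C) Dravin's disease — does not account for night sweats, fatigue, nausea, joint pain
(D) Brannigan's condition — does not account for joint pain
(A) is the only candidate with no mismatches.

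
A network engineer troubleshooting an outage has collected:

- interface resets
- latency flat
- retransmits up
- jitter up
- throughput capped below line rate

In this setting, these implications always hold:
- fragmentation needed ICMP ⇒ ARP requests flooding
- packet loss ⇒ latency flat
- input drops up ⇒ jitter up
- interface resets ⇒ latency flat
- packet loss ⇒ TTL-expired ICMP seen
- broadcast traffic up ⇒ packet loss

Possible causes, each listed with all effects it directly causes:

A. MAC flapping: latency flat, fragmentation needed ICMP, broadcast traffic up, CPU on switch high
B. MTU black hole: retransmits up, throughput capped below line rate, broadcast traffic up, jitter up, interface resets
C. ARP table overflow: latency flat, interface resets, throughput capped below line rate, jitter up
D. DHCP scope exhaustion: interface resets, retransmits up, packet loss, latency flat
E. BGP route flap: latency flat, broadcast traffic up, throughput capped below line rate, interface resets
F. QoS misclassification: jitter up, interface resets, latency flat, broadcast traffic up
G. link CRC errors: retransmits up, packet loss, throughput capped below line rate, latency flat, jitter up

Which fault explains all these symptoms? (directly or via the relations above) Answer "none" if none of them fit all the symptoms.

For each candidate, compare predicted effects to what was observed:
(A) MAC flapping — does not account for interface resets, retransmits up, jitter up, throughput capped below line rate
(B) MTU black hole — interface resets +; latency flat + (through interface resets → latency flat); retransmits up +; jitter up +; throughput capped below line rate +
(C) ARP table overflow — interface resets +; latency flat +; retransmits up -; jitter up +; throughput capped below line rate +
(D) DHCP scope exhaustion — interface resets +; latency flat +; retransmits up +; jitter up -; throughput capped below line rate -
(E) BGP route flap — does not account for retransmits up, jitter up
(F) QoS misclassification — does not account for retransmits up, throughput capped below line rate
(G) link CRC errors — does not account for interface resets
Only (B) is consistent with every observation.

B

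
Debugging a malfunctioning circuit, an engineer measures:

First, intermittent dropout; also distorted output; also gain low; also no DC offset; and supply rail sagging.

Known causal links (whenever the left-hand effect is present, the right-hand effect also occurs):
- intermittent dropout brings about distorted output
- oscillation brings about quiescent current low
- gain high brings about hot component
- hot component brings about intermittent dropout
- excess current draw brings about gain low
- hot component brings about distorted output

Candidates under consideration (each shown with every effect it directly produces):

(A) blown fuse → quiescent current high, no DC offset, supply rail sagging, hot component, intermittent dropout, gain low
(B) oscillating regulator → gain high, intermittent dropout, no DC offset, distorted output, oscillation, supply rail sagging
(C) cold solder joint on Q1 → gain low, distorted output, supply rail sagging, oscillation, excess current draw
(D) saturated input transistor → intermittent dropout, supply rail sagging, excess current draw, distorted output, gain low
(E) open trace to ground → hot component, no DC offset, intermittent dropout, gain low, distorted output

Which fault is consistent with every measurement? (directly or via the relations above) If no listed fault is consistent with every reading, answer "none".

A

Per-candidate check:
(A) blown fuse — accounts for every observation (distorted output by intermittent dropout → distorted output)
(B) oscillating regulator — intermittent dropout +; distorted output +; gain low -; no DC offset +; supply rail sagging +
(C) cold solder joint on Q1 — intermittent dropout -; distorted output +; gain low +; no DC offset -; supply rail sagging +
(D) saturated input transistor — does not account for no DC offset
(E) open trace to ground — intermittent dropout +; distorted output +; gain low +; no DC offset +; supply rail sagging -
(A) is the only candidate with no mismatches.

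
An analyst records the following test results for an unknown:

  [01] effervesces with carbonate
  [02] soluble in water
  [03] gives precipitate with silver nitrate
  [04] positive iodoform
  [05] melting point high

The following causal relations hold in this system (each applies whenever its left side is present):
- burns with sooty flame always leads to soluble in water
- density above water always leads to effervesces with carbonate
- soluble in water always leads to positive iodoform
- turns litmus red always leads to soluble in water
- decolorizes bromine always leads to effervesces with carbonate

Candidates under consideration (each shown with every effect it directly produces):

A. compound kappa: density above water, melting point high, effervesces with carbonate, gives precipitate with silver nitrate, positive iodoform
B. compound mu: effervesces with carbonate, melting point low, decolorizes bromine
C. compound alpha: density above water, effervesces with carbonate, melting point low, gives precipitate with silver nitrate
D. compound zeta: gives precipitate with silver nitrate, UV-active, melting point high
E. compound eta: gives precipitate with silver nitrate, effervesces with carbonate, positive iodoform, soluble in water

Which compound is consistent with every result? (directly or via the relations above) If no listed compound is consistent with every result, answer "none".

none

Testing each hypothesis:
(A) compound kappa — effervesces with carbonate ✓; soluble in water ✗; gives precipitate with silver nitrate ✓; positive iodoform ✓; melting point high ✓
(B) compound mu — effervesces with carbonate ✓; soluble in water ✗; gives precipitate with silver nitrate ✗; positive iodoform ✗; melting point high ✗
(C) compound alpha — fails on soluble in water, positive iodoform, melting point high (predicts melting point low, not melting point high)
(D) compound zeta — does not account for effervesces with carbonate, soluble in water, positive iodoform
(E) compound eta — effervesces with carbonate ✓; soluble in water ✓; gives precipitate with silver nitrate ✓; positive iodoform ✓; melting point high ✗
No candidate is consistent with all observations.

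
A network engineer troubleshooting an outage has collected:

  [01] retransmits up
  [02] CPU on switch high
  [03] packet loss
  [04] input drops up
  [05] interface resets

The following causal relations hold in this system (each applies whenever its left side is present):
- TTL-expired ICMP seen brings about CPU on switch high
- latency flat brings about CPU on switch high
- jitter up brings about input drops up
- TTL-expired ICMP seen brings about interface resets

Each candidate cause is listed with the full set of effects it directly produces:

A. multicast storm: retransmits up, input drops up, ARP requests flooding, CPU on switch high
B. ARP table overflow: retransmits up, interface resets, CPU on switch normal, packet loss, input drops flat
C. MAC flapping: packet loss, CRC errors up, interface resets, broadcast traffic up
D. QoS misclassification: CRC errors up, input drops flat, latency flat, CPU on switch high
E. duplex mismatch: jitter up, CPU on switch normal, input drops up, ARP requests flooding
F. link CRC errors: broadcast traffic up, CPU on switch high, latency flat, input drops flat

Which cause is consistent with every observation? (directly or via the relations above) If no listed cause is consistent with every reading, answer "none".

none

Checking each candidate against the observations:
(A) multicast storm — retransmits up match; CPU on switch high match; packet loss miss; input drops up match; interface resets miss
(B) ARP table overflow — retransmits up match; CPU on switch high miss; packet loss match; input drops up miss; interface resets match
(C) MAC flapping — does not account for retransmits up, CPU on switch high, input drops up
(D) QoS misclassification — retransmits up miss; CPU on switch high match; packet loss miss; input drops up miss; interface resets miss
(E) duplex mismatch — retransmits up miss; CPU on switch high miss; packet loss miss; input drops up match; interface resets miss
(F) link CRC errors — retransmits up miss; CPU on switch high match; packet loss miss; input drops up miss; interface resets miss
No candidate is consistent with all observations.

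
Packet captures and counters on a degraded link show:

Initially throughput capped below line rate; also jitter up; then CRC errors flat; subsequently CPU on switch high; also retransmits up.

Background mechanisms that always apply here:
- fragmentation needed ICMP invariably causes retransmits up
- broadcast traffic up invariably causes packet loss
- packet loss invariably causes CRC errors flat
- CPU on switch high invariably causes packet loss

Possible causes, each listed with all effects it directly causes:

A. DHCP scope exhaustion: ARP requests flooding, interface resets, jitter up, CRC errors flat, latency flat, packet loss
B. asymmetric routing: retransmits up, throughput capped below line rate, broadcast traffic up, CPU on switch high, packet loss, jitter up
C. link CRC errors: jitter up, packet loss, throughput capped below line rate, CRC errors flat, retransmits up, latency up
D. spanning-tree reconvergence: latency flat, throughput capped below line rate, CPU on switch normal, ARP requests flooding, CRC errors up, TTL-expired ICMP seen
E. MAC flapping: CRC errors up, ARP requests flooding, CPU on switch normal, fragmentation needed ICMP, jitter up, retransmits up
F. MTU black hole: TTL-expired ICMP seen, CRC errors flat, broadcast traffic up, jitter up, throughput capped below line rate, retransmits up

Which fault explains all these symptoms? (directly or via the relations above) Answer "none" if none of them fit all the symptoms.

For each candidate, compare predicted effects to what was observed:
(A) DHCP scope exhaustion — throughput capped below line rate ✗; jitter up ✓; CRC errors flat ✓; CPU on switch high ✗; retransmits up ✗
(B) asymmetric routing — accounts for every observation (CRC errors flat via packet loss → CRC errors flat)
(C) link CRC errors — throughput capped below line rate ✓; jitter up ✓; CRC errors flat ✓; CPU on switch high ✗; retransmits up ✓
(D) spanning-tree reconvergence — throughput capped below line rate ✓; jitter up ✗; CRC errors flat ✗; CPU on switch high ✗; retransmits up ✗
(E) MAC flapping — throughput capped below line rate ✗; jitter up ✓; CRC errors flat ✗; CPU on switch high ✗; retransmits up ✓
(F) MTU black hole — throughput capped below line rate ✓; jitter up ✓; CRC errors flat ✓; CPU on switch high ✗; retransmits up ✓
(B) alone accounts for all the evidence.

B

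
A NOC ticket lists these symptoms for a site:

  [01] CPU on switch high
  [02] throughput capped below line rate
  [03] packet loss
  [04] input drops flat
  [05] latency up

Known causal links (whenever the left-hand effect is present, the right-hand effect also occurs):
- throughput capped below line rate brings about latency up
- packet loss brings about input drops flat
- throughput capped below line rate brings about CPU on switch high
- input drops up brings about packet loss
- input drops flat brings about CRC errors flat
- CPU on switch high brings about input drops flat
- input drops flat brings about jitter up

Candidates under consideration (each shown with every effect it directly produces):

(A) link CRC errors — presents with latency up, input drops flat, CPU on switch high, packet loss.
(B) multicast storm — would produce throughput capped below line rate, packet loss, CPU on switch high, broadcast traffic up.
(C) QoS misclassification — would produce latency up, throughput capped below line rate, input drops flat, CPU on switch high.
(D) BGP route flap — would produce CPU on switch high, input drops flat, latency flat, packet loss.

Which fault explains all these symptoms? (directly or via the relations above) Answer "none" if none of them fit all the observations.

B

For each candidate, compare predicted effects to what was observed:
(A) link CRC errors — CPU on switch high match; throughput capped below line rate miss; packet loss match; input drops flat match; latency up match
(B) multicast storm — CPU on switch high match; throughput capped below line rate match; packet loss match; input drops flat match (through CPU on switch high → input drops flat); latency up match (through throughput capped below line rate → latency up)
(C) QoS misclassification — CPU on switch high match; throughput capped below line rate match; packet loss miss; input drops flat match; latency up match
(D) BGP route flap — fails on throughput capped below line rate, latency up (predicts latency flat, not latency up)
(B) alone accounts for all the evidence.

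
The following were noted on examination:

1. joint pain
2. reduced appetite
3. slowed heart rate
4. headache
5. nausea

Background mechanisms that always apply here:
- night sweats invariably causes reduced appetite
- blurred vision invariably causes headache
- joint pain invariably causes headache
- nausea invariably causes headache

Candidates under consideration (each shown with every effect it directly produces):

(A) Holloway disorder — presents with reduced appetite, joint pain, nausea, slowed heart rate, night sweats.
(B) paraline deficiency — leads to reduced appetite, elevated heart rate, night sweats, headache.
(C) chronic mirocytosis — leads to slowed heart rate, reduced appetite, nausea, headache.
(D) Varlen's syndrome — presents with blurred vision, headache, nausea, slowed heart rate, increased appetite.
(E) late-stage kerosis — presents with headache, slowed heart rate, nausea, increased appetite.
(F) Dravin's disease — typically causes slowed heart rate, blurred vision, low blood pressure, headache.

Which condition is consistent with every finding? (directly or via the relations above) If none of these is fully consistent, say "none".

A

For each candidate, compare predicted effects to what was observed:
(A) Holloway disorder — accounts for every observation (headache by joint pain → headache)
(B) paraline deficiency — joint pain -; reduced appetite +; slowed heart rate -; headache +; nausea -
(C) chronic mirocytosis — does not account for joint pain
(D) Varlen's syndrome — joint pain -; reduced appetite -; slowed heart rate +; headache +; nausea +
(E) late-stage kerosis — fails on joint pain, reduced appetite (predicts increased appetite, not reduced appetite)
(F) Dravin's disease — joint pain -; reduced appetite -; slowed heart rate +; headache +; nausea -
(A) alone accounts for all the evidence.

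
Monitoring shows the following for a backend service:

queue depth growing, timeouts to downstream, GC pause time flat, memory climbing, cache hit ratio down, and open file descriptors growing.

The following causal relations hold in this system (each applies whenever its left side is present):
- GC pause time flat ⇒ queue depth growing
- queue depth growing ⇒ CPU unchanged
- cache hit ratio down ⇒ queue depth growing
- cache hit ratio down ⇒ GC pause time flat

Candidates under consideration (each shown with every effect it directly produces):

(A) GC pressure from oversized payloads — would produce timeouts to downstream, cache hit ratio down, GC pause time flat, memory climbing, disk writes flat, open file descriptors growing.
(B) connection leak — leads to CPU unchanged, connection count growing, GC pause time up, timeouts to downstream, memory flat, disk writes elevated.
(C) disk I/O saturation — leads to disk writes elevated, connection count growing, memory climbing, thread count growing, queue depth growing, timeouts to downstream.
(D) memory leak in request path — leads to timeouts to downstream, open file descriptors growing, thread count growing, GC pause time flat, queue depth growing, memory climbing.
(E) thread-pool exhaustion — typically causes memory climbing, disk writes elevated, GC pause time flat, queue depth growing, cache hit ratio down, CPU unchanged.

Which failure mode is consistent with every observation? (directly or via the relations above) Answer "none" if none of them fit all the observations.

A

For each candidate, compare predicted effects to what was observed:
(A) GC pressure from oversized payloads — accounts for every observation (queue depth growing via GC pause time flat → queue depth growing)
(B) connection leak — queue depth growing miss; timeouts to downstream match; GC pause time flat miss; memory climbing miss; cache hit ratio down miss; open file descriptors growing miss
(C) disk I/O saturation — queue depth growing match; timeouts to downstream match; GC pause time flat miss; memory climbing match; cache hit ratio down miss; open file descriptors growing miss
(D) memory leak in request path — does not account for cache hit ratio down
(E) thread-pool exhaustion — queue depth growing match; timeouts to downstream miss; GC pause time flat match; memory climbing match; cache hit ratio down match; open file descriptors growing miss
Only (A) is consistent with every observation.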